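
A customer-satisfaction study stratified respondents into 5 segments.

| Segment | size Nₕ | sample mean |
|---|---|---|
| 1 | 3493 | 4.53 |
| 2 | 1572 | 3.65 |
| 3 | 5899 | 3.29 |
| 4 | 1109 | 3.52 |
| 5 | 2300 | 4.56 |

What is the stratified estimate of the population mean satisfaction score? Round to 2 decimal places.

N = 3493 + 1572 + 5899 + 1109 + 2300 = 14373.
Weight each subgroup mean by Nₕ/N and sum.
Σ Nₕx̄ₕ = 3493·4.53 + 1572·3.65 + 5899·3.29 + 1109·3.52 + 2300·4.56 = 15823.29 + 5737.8 + 19407.71 + 3903.68 + 10488 = 55360.48.
Divide by N: 55360.48 / 14373 = 3.8517... → 3.85.

3.85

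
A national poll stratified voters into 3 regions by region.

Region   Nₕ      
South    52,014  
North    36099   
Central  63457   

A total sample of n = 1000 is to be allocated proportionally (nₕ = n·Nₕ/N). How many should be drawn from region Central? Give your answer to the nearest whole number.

N = 52014 + 36099 + 63457 = 151570.
n_Central = 1000·63457/151570 = 418.665... → 419.

419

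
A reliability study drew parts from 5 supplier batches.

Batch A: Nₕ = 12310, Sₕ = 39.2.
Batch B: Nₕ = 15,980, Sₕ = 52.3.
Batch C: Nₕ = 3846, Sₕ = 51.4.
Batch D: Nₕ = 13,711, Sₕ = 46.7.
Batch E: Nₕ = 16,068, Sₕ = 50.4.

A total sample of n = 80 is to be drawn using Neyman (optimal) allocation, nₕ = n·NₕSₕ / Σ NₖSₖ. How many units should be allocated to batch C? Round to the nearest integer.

Σ NₕSₕ = 12310·39.2 + 15980·52.3 + 3846·51.4 + 13711·46.7 + 16068·50.4 = 2966121.3.
Share for C: 197684.4/2966121.3 = 0.06665.
n_C = 80 × 0.06665 = 5.332... → 5.

5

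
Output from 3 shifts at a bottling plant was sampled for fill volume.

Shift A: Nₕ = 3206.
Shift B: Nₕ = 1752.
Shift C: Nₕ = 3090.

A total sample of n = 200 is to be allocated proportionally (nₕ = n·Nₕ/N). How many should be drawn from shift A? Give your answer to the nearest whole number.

N = 3206 + 1752 + 3090 = 8048.
n_A = 200·3206/8048 = 79.672... → 80.

80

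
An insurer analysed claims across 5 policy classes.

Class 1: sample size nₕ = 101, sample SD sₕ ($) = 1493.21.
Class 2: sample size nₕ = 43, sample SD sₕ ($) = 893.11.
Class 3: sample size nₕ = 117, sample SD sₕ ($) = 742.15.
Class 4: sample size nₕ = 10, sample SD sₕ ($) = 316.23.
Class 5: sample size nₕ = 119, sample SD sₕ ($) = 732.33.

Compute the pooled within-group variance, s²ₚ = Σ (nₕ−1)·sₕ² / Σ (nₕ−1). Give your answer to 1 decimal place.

1: (101−1)·1493.21² = 100·2229676.1041 = 222967610.41
2: (43−1)·893.11² = 42·797645.4721 = 33501109.8282
3: (117−1)·742.15² = 116·550786.6225 = 63891248.21
4: (10−1)·316.23² = 9·100001.4129 = 900012.7161
5: (119−1)·732.33² = 118·536307.2289 = 63284253.0102
Numerator = 384544234.1745; denominator = Σ(nₕ−1) = 385.
s²ₚ = 384544234.1745/385 = 998816.193... → 998816.2.

998816.2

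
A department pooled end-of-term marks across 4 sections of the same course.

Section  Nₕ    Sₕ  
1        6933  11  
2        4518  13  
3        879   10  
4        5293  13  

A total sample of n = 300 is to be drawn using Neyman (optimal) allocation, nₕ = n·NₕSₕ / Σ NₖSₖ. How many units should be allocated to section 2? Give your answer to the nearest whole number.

1: NₕSₕ = 6933·11 = 76263
2: NₕSₕ = 4518·13 = 58734
3: NₕSₕ = 879·10 = 8790
4: NₕSₕ = 5293·13 = 68809
Σ NₕSₕ = 212596.
n_2 = 300·58734/212596 = 82.881... → 83.

83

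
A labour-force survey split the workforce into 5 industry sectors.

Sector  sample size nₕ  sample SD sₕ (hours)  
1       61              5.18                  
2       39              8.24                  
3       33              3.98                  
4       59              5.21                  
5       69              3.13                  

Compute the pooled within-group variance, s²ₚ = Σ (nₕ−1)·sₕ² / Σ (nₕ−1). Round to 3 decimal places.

1: (61−1)·5.18² = 60·26.8324 = 1609.944
2: (39−1)·8.24² = 38·67.8976 = 2580.1088
3: (33−1)·3.98² = 32·15.8404 = 506.8928
4: (59−1)·5.21² = 58·27.1441 = 1574.3578
5: (69−1)·3.13² = 68·9.7969 = 666.1892
Numerator = 6937.4926; denominator = Σ(nₕ−1) = 256.
s²ₚ = 6937.4926/256 = 27.09958... → 27.100.

27.100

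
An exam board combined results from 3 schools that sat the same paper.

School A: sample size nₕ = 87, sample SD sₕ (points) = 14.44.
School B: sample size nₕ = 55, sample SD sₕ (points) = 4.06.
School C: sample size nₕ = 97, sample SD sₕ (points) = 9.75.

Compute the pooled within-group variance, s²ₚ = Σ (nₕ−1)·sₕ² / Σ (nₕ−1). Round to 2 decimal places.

118.42

Degrees of freedom: 86 + 54 + 96 = 236.
Σ(nₕ−1)sₕ² = 86·208.5136 + 54·16.4836 + 96·95.0625 = 27948.284.
s²ₚ = 27948.284 / 236 = 118.4249... → 118.42.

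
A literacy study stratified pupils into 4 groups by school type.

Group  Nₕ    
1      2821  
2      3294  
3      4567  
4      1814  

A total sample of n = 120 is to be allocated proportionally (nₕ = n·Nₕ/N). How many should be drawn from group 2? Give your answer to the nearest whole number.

N = 2821 + 3294 + 4567 + 1814 = 12496.
n_2 = 120·3294/12496 = 31.633... → 32.

32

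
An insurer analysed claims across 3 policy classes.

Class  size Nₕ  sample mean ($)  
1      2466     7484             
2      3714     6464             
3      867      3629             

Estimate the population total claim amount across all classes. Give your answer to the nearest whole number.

Population total = Σ Nₕ·x̄ₕ (each stratum's size times its mean).
2466·7484 + 3714·6464 + 867·3629 = 18455544 + 24007296 + 3146343 = 45609183.

45609183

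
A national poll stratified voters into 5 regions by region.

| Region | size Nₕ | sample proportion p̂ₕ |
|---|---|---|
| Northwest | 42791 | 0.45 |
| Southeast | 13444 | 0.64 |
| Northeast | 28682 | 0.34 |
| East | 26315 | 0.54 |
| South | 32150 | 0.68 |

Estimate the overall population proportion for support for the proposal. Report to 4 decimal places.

Wₕ = Nₕ/N with N = 143382: 0.2984, 0.0938, 0.2000, 0.1835, 0.2242.
p̂_st = 0.2984·0.45 + 0.0938·0.64 + 0.2000·0.34 + 0.1835·0.54 + 0.2242·0.68 ≈ 0.513901... → 0.5139.

0.5139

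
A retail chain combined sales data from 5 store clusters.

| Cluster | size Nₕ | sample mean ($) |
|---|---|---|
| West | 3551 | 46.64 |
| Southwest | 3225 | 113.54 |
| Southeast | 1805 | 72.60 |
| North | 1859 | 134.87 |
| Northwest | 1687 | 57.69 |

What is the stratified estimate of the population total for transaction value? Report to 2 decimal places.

1010874.50

West: 3551·46.64 = 165618.64
Southwest: 3225·113.54 = 366166.5
Southeast: 1805·72.60 = 131043
North: 1859·134.87 = 250723.33
Northwest: 1687·57.69 = 97323.03
τ̂ = Σ Nₕx̄ₕ = 1010874.50.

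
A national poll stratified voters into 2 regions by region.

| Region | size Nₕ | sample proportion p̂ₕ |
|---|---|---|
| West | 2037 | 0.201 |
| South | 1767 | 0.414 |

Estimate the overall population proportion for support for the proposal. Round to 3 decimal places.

N = 2037 + 1767 = 3804.
Overall proportion = Σ (Nₕ/N)·p̂ₕ.
Σ Nₕp̂ₕ = 409.437 + 731.538 = 1140.975.
1140.975 / 3804 = 0.29994... → 0.300.

0.300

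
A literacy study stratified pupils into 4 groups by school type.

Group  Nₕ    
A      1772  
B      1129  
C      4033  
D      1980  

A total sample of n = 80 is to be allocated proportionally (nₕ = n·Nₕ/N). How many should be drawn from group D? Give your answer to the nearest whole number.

Share of group D = 1980/8914 = 0.22212.
Allocate 80 × 0.22212 = 17.770... → 18.

18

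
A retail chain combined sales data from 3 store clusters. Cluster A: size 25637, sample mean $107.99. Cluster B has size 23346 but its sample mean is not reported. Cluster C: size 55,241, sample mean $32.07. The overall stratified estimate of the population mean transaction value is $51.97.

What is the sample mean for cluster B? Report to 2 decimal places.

37.54

N = 25637 + 23346 + 55241 = 104224.
Overall total = μ·N = 51.97·104224 = 5416521.28.
Subtract the known strata: 25637·107.99 + 55241·32.07 = 4540118.5.
Remaining total for cluster B: 5416521.28 − 4540118.5 = 876402.78.
Divide by its size: 876402.78 / 23346 = 37.5397... → 37.54.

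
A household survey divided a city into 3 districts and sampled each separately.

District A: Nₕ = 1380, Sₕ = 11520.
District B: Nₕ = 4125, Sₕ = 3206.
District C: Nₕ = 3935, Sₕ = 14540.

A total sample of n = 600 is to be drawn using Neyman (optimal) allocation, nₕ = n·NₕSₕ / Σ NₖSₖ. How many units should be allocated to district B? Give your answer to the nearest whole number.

A: NₕSₕ = 1380·11520 = 15897600
B: NₕSₕ = 4125·3206 = 13224750
C: NₕSₕ = 3935·14540 = 57214900
Σ NₕSₕ = 86337250.
n_B = 600·13224750/86337250 = 91.905... → 92.

92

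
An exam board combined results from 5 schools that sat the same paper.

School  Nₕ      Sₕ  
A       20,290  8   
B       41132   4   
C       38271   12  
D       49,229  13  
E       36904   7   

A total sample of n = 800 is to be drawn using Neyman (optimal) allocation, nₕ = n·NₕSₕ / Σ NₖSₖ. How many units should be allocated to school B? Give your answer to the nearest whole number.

A: NₕSₕ = 20290·8 = 162320
B: NₕSₕ = 41132·4 = 164528
C: NₕSₕ = 38271·12 = 459252
D: NₕSₕ = 49229·13 = 639977
E: NₕSₕ = 36904·7 = 258328
Σ NₕSₕ = 1684405.
n_B = 800·164528/1684405 = 78.142... → 78.

78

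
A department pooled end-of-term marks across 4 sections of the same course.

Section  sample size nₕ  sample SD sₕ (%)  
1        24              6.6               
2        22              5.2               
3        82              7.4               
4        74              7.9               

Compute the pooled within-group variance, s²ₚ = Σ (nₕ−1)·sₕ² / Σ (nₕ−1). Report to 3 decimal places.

Degrees of freedom: 23 + 21 + 81 + 73 = 198.
Σ(nₕ−1)sₕ² = 23·43.56 + 21·27.04 + 81·54.76 + 73·62.41 = 10561.21.
s²ₚ = 10561.21 / 198 = 53.33944... → 53.339.

53.339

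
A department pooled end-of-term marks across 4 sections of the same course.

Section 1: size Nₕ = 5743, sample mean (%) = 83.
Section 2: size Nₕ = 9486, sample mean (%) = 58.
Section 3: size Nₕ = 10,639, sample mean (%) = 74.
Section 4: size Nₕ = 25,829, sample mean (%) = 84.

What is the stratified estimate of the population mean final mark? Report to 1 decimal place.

77.1

x̄_st = (Σ Nₕx̄ₕ) / (Σ Nₕ) = (5743·83 + 9486·58 + 10639·74 + 25829·84) / 51697
= 3983779 / 51697 = 77.060... → 77.1.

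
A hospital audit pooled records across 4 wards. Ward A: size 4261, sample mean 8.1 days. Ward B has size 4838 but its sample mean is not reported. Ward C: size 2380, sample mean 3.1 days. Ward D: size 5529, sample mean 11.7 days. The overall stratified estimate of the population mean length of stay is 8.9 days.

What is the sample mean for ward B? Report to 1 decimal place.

9.3

Σ Nₕx̄ₕ = N·μ, so 4838·x̄_B = 17008·8.9 − (4261·8.1 + 2380·3.1 + 5529·11.7).
= 151371.2 − 106581.4 = 44789.8.
x̄_B = 44789.8 / 4838 = 9.258... → 9.3.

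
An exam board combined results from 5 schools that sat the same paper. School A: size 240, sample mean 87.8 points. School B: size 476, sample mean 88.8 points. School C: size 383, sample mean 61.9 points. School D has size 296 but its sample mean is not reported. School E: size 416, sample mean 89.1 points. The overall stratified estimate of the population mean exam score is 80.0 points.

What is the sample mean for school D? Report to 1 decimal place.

Σ Nₕx̄ₕ = N·μ, so 296·x̄_D = 1811·80.0 − (240·87.8 + 476·88.8 + 383·61.9 + 416·89.1).
= 144880 − 124114.1 = 20765.9.
x̄_D = 20765.9 / 296 = 70.155... → 70.2.

70.2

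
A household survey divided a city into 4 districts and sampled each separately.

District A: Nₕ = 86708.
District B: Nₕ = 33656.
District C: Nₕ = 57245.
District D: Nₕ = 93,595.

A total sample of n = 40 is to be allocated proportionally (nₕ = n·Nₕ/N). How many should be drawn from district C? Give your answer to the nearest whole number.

8

Share of district C = 57245/271204 = 0.21108.
Allocate 40 × 0.21108 = 8.443... → 8.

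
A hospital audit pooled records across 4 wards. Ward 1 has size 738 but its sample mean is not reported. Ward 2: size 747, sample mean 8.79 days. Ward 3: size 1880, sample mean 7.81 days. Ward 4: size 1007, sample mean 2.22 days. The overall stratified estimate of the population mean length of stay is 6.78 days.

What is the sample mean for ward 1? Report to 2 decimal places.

8.34

Σ Nₕx̄ₕ = N·μ, so 738·x̄_1 = 4372·6.78 − (747·8.79 + 1880·7.81 + 1007·2.22).
= 29642.16 − 23484.47 = 6157.69.
x̄_1 = 6157.69 / 738 = 8.3438... → 8.34.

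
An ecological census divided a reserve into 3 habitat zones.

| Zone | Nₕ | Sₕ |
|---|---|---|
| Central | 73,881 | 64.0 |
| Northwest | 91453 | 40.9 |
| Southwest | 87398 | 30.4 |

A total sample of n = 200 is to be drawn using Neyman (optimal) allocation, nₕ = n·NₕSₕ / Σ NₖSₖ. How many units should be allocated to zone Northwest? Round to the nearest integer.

Σ NₕSₕ = 73881·64.0 + 91453·40.9 + 87398·30.4 = 11125710.9.
Share for Northwest: 3740427.7/11125710.9 = 0.33620.
n_Northwest = 200 × 0.33620 = 67.239... → 67.

67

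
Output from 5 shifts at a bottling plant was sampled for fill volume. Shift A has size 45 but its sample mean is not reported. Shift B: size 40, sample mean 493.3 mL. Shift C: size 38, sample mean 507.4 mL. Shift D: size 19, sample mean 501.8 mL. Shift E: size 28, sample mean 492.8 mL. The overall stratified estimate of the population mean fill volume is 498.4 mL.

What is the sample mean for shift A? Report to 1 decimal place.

497.4

N = 45 + 40 + 38 + 19 + 28 = 170.
Overall total = μ·N = 498.4·170 = 84728.
Subtract the known strata: 40·493.3 + 38·507.4 + 19·501.8 + 28·492.8 = 62345.8.
Remaining total for shift A: 84728 − 62345.8 = 22382.2.
Divide by its size: 22382.2 / 45 = 497.382... → 497.4.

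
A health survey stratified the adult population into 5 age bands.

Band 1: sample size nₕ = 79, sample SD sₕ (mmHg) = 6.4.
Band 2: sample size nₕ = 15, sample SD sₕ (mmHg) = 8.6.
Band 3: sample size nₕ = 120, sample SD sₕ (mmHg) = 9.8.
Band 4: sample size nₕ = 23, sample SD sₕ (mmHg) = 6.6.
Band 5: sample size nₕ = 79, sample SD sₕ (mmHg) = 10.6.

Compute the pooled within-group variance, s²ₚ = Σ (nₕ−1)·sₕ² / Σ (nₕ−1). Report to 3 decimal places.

81.612

1: (79−1)·6.4² = 78·40.96 = 3194.88
2: (15−1)·8.6² = 14·73.96 = 1035.44
3: (120−1)·9.8² = 119·96.04 = 11428.76
4: (23−1)·6.6² = 22·43.56 = 958.32
5: (79−1)·10.6² = 78·112.36 = 8764.08
Numerator = 25381.48; denominator = Σ(nₕ−1) = 311.
s²ₚ = 25381.48/311 = 81.61248... → 81.612.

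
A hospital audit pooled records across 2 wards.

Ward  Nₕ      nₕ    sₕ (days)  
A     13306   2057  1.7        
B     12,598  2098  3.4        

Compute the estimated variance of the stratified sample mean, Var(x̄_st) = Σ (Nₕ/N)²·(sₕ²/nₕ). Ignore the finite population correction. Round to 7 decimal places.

0.0016739

N = 25904; Wₕ = Nₕ/N.
ward A: (13306/25904)²·1.7²/2057 = 0.0003707020
ward B: (12598/25904)²·3.4²/2098 = 0.0013032325
Sum = 0.0016739345 → 0.0016739.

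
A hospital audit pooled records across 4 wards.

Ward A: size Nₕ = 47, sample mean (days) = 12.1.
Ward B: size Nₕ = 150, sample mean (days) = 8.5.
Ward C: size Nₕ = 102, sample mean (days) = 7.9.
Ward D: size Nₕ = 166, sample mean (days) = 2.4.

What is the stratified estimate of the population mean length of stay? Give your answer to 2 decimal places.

N = 47 + 150 + 102 + 166 = 465.
Weight each subgroup mean by Nₕ/N and sum.
Σ Nₕx̄ₕ = 47·12.1 + 150·8.5 + 102·7.9 + 166·2.4 = 568.7 + 1275 + 805.8 + 398.4 = 3047.9.
Divide by N: 3047.9 / 465 = 6.5546... → 6.55.

6.55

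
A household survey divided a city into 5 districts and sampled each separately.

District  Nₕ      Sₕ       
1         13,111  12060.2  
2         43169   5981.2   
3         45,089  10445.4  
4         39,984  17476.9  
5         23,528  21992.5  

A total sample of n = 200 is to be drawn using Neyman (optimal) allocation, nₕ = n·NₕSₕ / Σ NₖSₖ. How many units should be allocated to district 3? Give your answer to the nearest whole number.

45

1: NₕSₕ = 13111·12060.2 = 158121282.2
2: NₕSₕ = 43169·5981.2 = 258202422.8
3: NₕSₕ = 45089·10445.4 = 470972640.6
4: NₕSₕ = 39984·17476.9 = 698796369.6
5: NₕSₕ = 23528·21992.5 = 517439540
Σ NₕSₕ = 2103532255.2.
n_3 = 200·470972640.6/2103532255.2 = 44.779... → 45.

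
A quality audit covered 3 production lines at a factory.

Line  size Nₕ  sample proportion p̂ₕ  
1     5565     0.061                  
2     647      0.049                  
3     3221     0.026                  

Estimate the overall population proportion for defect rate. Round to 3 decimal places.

Wₕ = Nₕ/N with N = 9433: 0.5900, 0.0686, 0.3415.
p̂_st = 0.5900·0.061 + 0.0686·0.049 + 0.3415·0.026 ≈ 0.04823... → 0.048.

0.048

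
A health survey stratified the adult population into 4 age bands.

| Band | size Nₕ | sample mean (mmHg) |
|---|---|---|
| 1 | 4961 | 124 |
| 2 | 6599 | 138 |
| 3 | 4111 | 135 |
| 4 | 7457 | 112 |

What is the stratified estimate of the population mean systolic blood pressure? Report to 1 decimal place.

x̄_st = (Σ Nₕx̄ₕ) / (Σ Nₕ) = (4961·124 + 6599·138 + 4111·135 + 7457·112) / 23128
= 2915995 / 23128 = 126.081... → 126.1.

126.1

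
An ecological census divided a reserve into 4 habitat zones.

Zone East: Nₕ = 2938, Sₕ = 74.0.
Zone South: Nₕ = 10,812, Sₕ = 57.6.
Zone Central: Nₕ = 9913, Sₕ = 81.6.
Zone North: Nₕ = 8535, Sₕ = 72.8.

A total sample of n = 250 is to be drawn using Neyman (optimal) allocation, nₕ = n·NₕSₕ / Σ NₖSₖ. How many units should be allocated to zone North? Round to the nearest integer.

East: NₕSₕ = 2938·74.0 = 217412
South: NₕSₕ = 10812·57.6 = 622771.2
Central: NₕSₕ = 9913·81.6 = 808900.8
North: NₕSₕ = 8535·72.8 = 621348
Σ NₕSₕ = 2270432.
n_North = 250·621348/2270432 = 68.417... → 68.

68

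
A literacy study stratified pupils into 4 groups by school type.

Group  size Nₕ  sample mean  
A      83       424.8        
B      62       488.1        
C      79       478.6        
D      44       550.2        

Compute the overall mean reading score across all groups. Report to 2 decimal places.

475.89

N = 268; weights Wₕ = Nₕ/N = (0.3097, 0.2313, 0.2948, 0.1642).
x̄_st = Σ Wₕ·x̄ₕ = 0.3097·424.8 + 0.2313·488.1 + 0.2948·478.6 + 0.1642·550.2 ≈ 475.8910...
→ 475.89.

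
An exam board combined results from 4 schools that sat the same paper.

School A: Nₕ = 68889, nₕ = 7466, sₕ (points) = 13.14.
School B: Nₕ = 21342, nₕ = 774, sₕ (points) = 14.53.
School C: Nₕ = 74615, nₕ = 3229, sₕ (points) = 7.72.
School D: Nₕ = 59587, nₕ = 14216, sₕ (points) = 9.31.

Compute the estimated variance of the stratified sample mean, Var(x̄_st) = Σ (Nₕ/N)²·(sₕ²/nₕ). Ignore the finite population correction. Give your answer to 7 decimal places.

0.0071152

N = 224433; Wₕ = Nₕ/N.
school A: (68889/224433)²·13.14²/7466 = 0.0021788587
school B: (21342/224433)²·14.53²/774 = 0.0024665338
school C: (74615/224433)²·7.72²/3229 = 0.0020400716
school D: (59587/224433)²·9.31²/14216 = 0.0004297853
Sum = 0.0071152495 → 0.0071152.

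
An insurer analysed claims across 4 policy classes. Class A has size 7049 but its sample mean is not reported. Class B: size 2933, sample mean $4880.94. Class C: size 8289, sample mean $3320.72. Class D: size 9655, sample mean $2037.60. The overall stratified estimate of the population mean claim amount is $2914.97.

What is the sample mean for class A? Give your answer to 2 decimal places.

Σ Nₕx̄ₕ = N·μ, so 7049·x̄_A = 27926·2914.97 − (2933·4880.94 + 8289·3320.72 + 9655·2037.60).
= 81403452.22 − 61514273.1 = 19889179.12.
x̄_A = 19889179.12 / 7049 = 2821.5604... → 2821.56.

2821.56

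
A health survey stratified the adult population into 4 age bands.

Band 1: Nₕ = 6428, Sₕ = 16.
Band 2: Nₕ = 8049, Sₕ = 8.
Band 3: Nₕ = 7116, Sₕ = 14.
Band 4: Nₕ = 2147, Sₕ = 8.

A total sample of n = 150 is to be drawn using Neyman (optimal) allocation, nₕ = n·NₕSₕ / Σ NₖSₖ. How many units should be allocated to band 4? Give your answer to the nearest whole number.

1: NₕSₕ = 6428·16 = 102848
2: NₕSₕ = 8049·8 = 64392
3: NₕSₕ = 7116·14 = 99624
4: NₕSₕ = 2147·8 = 17176
Σ NₕSₕ = 284040.
n_4 = 150·17176/284040 = 9.071... → 9.

9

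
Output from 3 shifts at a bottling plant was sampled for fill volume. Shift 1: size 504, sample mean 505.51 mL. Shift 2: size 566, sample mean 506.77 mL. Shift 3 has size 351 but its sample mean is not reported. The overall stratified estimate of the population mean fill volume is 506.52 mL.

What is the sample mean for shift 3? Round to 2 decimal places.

N = 504 + 566 + 351 = 1421.
Overall total = μ·N = 506.52·1421 = 719764.92.
Subtract the known strata: 504·505.51 + 566·506.77 = 541608.86.
Remaining total for shift 3: 719764.92 − 541608.86 = 178156.06.
Divide by its size: 178156.06 / 351 = 507.5671... → 507.57.

507.57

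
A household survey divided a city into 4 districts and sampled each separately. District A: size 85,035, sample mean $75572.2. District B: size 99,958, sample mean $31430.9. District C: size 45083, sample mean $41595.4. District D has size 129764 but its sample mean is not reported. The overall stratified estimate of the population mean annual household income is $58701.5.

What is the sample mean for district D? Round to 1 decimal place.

N = 85035 + 99958 + 45083 + 129764 = 359840.
Overall total = μ·N = 58701.5·359840 = 21123147760.
Subtract the known strata: 85035·75572.2 + 99958·31430.9 + 45083·41595.4 = 11443297347.4.
Remaining total for district D: 21123147760 − 11443297347.4 = 9679850412.6.
Divide by its size: 9679850412.6 / 129764 = 74595.808... → 74595.8.

74595.8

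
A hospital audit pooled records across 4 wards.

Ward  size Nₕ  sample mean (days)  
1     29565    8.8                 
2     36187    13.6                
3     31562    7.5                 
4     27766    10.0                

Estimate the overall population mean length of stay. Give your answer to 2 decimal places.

10.13

N = 29565 + 36187 + 31562 + 27766 = 125080.
Weight each subgroup mean by Nₕ/N and sum.
Σ Nₕx̄ₕ = 29565·8.8 + 36187·13.6 + 31562·7.5 + 27766·10.0 = 260172 + 492143.2 + 236715 + 277660 = 1266690.2.
Divide by N: 1266690.2 / 125080 = 10.1270... → 10.13.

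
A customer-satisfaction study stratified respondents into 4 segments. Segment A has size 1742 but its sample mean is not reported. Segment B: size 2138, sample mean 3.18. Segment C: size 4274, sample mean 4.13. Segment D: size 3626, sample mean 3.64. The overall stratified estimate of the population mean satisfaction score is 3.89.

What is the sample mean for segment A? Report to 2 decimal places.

Σ Nₕx̄ₕ = N·μ, so 1742·x̄_A = 11780·3.89 − (2138·3.18 + 4274·4.13 + 3626·3.64).
= 45824.2 − 37649.1 = 8175.1.
x̄_A = 8175.1 / 1742 = 4.6929... → 4.69.

4.69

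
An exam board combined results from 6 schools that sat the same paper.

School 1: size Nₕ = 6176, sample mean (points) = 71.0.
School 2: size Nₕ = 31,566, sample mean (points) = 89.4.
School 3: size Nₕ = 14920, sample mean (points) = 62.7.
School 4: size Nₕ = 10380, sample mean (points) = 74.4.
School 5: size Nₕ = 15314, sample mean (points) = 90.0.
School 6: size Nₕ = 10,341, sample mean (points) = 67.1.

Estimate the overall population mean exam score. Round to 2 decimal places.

79.38

N = 88697; weights Wₕ = Nₕ/N = (0.0696, 0.3559, 0.1682, 0.1170, 0.1727, 0.1166).
x̄_st = Σ Wₕ·x̄ₕ = 0.0696·71.0 + 0.3559·89.4 + 0.1682·62.7 + 0.1170·74.4 + 0.1727·90.0 + 0.1166·67.1 ≈ 79.3758...
→ 79.38.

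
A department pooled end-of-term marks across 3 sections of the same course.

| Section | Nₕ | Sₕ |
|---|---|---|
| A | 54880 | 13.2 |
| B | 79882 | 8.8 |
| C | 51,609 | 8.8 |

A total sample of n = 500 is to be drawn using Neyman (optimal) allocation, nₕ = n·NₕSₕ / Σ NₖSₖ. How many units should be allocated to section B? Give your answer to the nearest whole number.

A: NₕSₕ = 54880·13.2 = 724416
B: NₕSₕ = 79882·8.8 = 702961.6
C: NₕSₕ = 51609·8.8 = 454159.2
Σ NₕSₕ = 1881536.8.
n_B = 500·702961.6/1881536.8 = 186.805... → 187.

187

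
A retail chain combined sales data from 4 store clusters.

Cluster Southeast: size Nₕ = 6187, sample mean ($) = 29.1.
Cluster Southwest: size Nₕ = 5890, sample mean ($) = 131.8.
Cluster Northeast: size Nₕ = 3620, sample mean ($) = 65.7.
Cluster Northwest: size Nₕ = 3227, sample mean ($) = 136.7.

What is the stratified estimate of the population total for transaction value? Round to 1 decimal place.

Southeast: 6187·29.1 = 180041.7
Southwest: 5890·131.8 = 776302
Northeast: 3620·65.7 = 237834
Northwest: 3227·136.7 = 441130.9
τ̂ = Σ Nₕx̄ₕ = 1635308.6.

1635308.6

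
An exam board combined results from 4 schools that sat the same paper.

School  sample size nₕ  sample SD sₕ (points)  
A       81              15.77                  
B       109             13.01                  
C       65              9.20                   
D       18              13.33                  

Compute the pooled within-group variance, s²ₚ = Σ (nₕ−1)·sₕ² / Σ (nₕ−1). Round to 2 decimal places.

173.28

A: (81−1)·15.77² = 80·248.6929 = 19895.432
B: (109−1)·13.01² = 108·169.2601 = 18280.0908
C: (65−1)·9.20² = 64·84.64 = 5416.96
D: (18−1)·13.33² = 17·177.6889 = 3020.7113
Numerator = 46613.1941; denominator = Σ(nₕ−1) = 269.
s²ₚ = 46613.1941/269 = 173.2832... → 173.28.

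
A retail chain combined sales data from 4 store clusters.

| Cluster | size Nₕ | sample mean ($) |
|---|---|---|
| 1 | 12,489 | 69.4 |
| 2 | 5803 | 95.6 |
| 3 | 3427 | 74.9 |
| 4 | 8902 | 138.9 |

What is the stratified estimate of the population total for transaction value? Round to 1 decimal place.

2914673.5

Estimate total by summing Nₕ·x̄ₕ over strata.
12489·69.4 + 5803·95.6 + 3427·74.9 + 8902·138.9 = 866736.6 + 554766.8 + 256682.3 + 1236487.8 = 2914673.5.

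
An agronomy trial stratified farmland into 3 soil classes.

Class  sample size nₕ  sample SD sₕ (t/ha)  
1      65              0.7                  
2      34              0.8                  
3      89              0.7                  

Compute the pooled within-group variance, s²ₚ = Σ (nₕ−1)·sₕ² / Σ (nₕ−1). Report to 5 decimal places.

0.51676

Degrees of freedom: 64 + 33 + 88 = 185.
Σ(nₕ−1)sₕ² = 64·0.49 + 33·0.64 + 88·0.49 = 95.6.
s²ₚ = 95.6 / 185 = 0.5167568... → 0.51676.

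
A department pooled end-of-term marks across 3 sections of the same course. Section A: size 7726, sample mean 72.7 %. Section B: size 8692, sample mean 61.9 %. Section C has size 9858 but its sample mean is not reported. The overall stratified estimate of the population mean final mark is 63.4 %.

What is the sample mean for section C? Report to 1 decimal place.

57.4

Σ Nₕx̄ₕ = N·μ, so 9858·x̄_C = 26276·63.4 − (7726·72.7 + 8692·61.9).
= 1665898.4 − 1099715 = 566183.4.
x̄_C = 566183.4 / 9858 = 57.434... → 57.4.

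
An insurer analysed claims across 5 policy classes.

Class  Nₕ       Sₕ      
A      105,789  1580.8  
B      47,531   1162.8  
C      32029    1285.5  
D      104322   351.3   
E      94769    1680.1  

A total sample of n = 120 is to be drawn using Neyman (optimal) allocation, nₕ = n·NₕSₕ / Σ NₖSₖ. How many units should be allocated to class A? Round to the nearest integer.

A: NₕSₕ = 105789·1580.8 = 167231251.2
B: NₕSₕ = 47531·1162.8 = 55269046.8
C: NₕSₕ = 32029·1285.5 = 41173279.5
D: NₕSₕ = 104322·351.3 = 36648318.6
E: NₕSₕ = 94769·1680.1 = 159221396.9
Σ NₕSₕ = 459543293.
n_A = 120·167231251.2/459543293 = 43.669... → 44.

44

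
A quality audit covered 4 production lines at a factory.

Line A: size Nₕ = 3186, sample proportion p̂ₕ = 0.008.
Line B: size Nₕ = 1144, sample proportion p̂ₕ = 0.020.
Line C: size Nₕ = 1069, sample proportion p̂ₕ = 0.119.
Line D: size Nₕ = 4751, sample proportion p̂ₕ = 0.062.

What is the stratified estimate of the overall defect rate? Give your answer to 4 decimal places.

Wₕ = Nₕ/N with N = 10150: 0.3139, 0.1127, 0.1053, 0.4681.
p̂_st = 0.3139·0.008 + 0.1127·0.020 + 0.1053·0.119 + 0.4681·0.062 ≈ 0.046319... → 0.0463.

0.0463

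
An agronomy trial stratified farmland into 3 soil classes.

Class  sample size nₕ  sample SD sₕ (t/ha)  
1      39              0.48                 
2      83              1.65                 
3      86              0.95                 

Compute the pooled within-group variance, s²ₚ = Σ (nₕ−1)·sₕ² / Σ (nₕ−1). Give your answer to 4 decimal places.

1: (39−1)·0.48² = 38·0.2304 = 8.7552
2: (83−1)·1.65² = 82·2.7225 = 223.245
3: (86−1)·0.95² = 85·0.9025 = 76.7125
Numerator = 308.7127; denominator = Σ(nₕ−1) = 205.
s²ₚ = 308.7127/205 = 1.505916... → 1.5059.

1.5059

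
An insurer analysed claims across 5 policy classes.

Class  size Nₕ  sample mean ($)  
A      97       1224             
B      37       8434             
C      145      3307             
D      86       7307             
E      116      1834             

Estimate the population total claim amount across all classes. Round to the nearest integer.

1751447

A: 97·1224 = 118728
B: 37·8434 = 312058
C: 145·3307 = 479515
D: 86·7307 = 628402
E: 116·1834 = 212744
τ̂ = Σ Nₕx̄ₕ = 1751447.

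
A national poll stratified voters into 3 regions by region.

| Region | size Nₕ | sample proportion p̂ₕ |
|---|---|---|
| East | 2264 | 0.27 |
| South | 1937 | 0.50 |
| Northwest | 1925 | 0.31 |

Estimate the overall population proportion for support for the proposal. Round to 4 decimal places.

0.3553

N = 2264 + 1937 + 1925 = 6126.
Overall proportion = Σ (Nₕ/N)·p̂ₕ.
Σ Nₕp̂ₕ = 611.28 + 968.5 + 596.75 = 2176.53.
2176.53 / 6126 = 0.355294... → 0.3553.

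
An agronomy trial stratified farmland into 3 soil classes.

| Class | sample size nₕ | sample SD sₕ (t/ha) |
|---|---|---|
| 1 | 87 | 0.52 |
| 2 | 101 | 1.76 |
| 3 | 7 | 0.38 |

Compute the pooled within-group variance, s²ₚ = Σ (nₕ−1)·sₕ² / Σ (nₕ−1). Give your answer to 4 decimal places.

1.7390

1: (87−1)·0.52² = 86·0.2704 = 23.2544
2: (101−1)·1.76² = 100·3.0976 = 309.76
3: (7−1)·0.38² = 6·0.1444 = 0.8664
Numerator = 333.8808; denominator = Σ(nₕ−1) = 192.
s²ₚ = 333.8808/192 = 1.738963... → 1.7390.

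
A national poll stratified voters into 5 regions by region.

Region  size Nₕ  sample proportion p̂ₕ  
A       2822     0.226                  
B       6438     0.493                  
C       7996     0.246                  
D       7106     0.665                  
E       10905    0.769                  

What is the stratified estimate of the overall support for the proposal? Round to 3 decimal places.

0.536

Wₕ = Nₕ/N with N = 35267: 0.0800, 0.1826, 0.2267, 0.2015, 0.3092.
p̂_st = 0.0800·0.226 + 0.1826·0.493 + 0.2267·0.246 + 0.2015·0.665 + 0.3092·0.769 ≈ 0.53563... → 0.536.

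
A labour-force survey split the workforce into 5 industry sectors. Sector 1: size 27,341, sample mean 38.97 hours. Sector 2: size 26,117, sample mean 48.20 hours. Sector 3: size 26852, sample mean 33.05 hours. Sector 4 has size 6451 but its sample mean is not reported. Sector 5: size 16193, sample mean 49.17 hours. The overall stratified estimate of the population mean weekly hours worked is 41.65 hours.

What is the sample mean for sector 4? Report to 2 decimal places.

43.41

N = 27341 + 26117 + 26852 + 6451 + 16193 = 102954.
Overall total = μ·N = 41.65·102954 = 4288034.1.
Subtract the known strata: 27341·38.97 + 26117·48.20 + 26852·33.05 + 16193·49.17 = 4007986.58.
Remaining total for sector 4: 4288034.1 − 4007986.58 = 280047.52.
Divide by its size: 280047.52 / 6451 = 43.4115... → 43.41.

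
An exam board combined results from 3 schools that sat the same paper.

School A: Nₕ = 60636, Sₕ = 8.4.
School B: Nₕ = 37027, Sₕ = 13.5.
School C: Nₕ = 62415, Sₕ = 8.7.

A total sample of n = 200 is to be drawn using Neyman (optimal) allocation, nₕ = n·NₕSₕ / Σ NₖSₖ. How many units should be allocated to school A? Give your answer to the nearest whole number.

A: NₕSₕ = 60636·8.4 = 509342.4
B: NₕSₕ = 37027·13.5 = 499864.5
C: NₕSₕ = 62415·8.7 = 543010.5
Σ NₕSₕ = 1552217.4.
n_A = 200·509342.4/1552217.4 = 65.628... → 66.

66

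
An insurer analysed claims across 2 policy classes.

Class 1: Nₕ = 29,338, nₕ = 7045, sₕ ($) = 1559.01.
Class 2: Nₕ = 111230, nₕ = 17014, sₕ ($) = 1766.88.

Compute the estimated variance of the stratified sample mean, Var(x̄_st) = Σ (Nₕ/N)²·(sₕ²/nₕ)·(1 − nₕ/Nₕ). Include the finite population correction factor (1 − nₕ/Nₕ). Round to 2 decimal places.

108.73

N = 140568; Wₕ = Nₕ/N.
class 1: (29338/140568)²·1559.01²/7045·(1 − 7045/29338) = 11.41939
class 2: (111230/140568)²·1766.88²/17014·(1 − 17014/111230) = 97.31535
Sum = 108.73474 → 108.73.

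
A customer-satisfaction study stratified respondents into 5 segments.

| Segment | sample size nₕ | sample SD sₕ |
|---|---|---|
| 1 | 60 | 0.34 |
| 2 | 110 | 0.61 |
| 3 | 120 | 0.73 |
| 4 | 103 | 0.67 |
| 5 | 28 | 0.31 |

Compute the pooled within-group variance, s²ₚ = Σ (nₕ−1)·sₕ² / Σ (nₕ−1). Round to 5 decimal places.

1: (60−1)·0.34² = 59·0.1156 = 6.8204
2: (110−1)·0.61² = 109·0.3721 = 40.5589
3: (120−1)·0.73² = 119·0.5329 = 63.4151
4: (103−1)·0.67² = 102·0.4489 = 45.7878
5: (28−1)·0.31² = 27·0.0961 = 2.5947
Numerator = 159.1769; denominator = Σ(nₕ−1) = 416.
s²ₚ = 159.1769/416 = 0.3826368... → 0.38264.

0.38264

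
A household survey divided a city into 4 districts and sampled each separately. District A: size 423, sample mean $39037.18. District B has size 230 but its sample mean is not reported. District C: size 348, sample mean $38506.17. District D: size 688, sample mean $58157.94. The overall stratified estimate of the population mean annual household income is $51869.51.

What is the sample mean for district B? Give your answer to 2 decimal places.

Σ Nₕx̄ₕ = N·μ, so 230·x̄_B = 1689·51869.51 − (423·39037.18 + 348·38506.17 + 688·58157.94).
= 87607602.39 − 69925537.02 = 17682065.37.
x̄_B = 17682065.37 / 230 = 76878.5451... → 76878.55.

76878.55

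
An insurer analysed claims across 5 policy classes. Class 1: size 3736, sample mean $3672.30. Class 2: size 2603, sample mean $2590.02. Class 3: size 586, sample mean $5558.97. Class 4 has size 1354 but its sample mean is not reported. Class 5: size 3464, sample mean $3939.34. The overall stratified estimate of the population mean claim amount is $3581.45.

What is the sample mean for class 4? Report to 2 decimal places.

Σ Nₕx̄ₕ = N·μ, so 1354·x̄_4 = 11743·3581.45 − (3736·3672.30 + 2603·2590.02 + 586·5558.97 + 3464·3939.34).
= 42056967.35 − 37364965.04 = 4692002.31.
x̄_4 = 4692002.31 / 1354 = 3465.2897... → 3465.29.

3465.29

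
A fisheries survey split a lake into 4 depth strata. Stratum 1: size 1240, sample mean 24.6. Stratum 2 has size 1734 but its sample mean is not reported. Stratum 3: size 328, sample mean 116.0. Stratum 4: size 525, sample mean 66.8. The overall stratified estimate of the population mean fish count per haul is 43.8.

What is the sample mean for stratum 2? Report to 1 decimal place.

Σ Nₕx̄ₕ = N·μ, so 1734·x̄_2 = 3827·43.8 − (1240·24.6 + 328·116.0 + 525·66.8).
= 167622.6 − 103622 = 64000.6.
x̄_2 = 64000.6 / 1734 = 36.909... → 36.9.

36.9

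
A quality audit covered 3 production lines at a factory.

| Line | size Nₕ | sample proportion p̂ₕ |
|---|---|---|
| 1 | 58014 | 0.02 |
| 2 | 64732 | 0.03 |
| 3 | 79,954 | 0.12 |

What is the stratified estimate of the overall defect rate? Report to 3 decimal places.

0.063

Wₕ = Nₕ/N with N = 202700: 0.2862, 0.3193, 0.3944.
p̂_st = 0.2862·0.02 + 0.3193·0.03 + 0.3944·0.12 ≈ 0.06264... → 0.063.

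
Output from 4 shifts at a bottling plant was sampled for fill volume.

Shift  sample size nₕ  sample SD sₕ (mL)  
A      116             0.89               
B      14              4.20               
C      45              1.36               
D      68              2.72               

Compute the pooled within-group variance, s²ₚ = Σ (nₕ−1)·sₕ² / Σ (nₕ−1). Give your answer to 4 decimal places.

A: (116−1)·0.89² = 115·0.7921 = 91.0915
B: (14−1)·4.20² = 13·17.64 = 229.32
C: (45−1)·1.36² = 44·1.8496 = 81.3824
D: (68−1)·2.72² = 67·7.3984 = 495.6928
Numerator = 897.4867; denominator = Σ(nₕ−1) = 239.
s²ₚ = 897.4867/239 = 3.755174... → 3.7552.

3.7552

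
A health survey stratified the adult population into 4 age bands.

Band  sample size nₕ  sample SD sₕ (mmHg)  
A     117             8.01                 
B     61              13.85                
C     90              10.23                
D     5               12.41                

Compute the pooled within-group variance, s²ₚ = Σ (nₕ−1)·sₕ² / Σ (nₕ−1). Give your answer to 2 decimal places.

107.37

Degrees of freedom: 116 + 60 + 89 + 4 = 269.
Σ(nₕ−1)sₕ² = 116·64.1601 + 60·191.8225 + 89·104.6529 + 4·154.0081 = 28882.0621.
s²ₚ = 28882.0621 / 269 = 107.3683... → 107.37.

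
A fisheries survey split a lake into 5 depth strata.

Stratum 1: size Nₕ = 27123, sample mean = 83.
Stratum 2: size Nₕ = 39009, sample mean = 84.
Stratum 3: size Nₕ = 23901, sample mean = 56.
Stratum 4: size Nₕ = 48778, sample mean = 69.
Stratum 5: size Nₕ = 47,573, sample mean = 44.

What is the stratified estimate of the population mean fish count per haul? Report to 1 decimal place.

66.1

N = 27123 + 39009 + 23901 + 48778 + 47573 = 186384.
Weight each subgroup mean by Nₕ/N and sum.
Σ Nₕx̄ₕ = 27123·83 + 39009·84 + 23901·56 + 48778·69 + 47573·44 = 2251209 + 3276756 + 1338456 + 3365682 + 2093212 = 12325315.
Divide by N: 12325315 / 186384 = 66.129... → 66.1.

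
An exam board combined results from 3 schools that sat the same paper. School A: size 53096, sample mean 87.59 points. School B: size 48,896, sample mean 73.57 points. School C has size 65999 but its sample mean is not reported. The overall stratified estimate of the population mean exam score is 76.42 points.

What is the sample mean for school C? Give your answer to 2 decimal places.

69.55

Σ Nₕx̄ₕ = N·μ, so 65999·x̄_C = 167991·76.42 − (53096·87.59 + 48896·73.57).
= 12837872.22 − 8247957.36 = 4589914.86.
x̄_C = 4589914.86 / 65999 = 69.5452... → 69.55.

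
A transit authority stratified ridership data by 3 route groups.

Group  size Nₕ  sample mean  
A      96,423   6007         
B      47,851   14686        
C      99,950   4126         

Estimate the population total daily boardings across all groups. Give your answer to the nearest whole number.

A: 96423·6007 = 579212961
B: 47851·14686 = 702739786
C: 99950·4126 = 412393700
τ̂ = Σ Nₕx̄ₕ = 1694346447.

1694346447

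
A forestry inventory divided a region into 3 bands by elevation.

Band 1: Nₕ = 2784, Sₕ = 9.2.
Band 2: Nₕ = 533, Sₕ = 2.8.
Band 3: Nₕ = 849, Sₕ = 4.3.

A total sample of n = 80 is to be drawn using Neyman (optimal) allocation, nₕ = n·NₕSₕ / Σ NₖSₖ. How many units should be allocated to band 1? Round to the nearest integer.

Σ NₕSₕ = 2784·9.2 + 533·2.8 + 849·4.3 = 30755.9.
Share for 1: 25612.8/30755.9 = 0.83278.
n_1 = 80 × 0.83278 = 66.622... → 67.

67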